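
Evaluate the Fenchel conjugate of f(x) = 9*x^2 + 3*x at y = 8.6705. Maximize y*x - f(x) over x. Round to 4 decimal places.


f*(y) = sup_x {y*x - a*x^2 - b*x} = sup_x {(y-b)*x - a*x^2}
FOC: (y - b) - 2a*x = 0 => x* = (y - b)/(2a)
x* = (8.6705 - 3)/(2*9) = 0.315
f*(8.6705) = (y-b)^2/(4a) = (8.6705 - 3)^2/(4*9)
= 32.1546/36 = 0.8932


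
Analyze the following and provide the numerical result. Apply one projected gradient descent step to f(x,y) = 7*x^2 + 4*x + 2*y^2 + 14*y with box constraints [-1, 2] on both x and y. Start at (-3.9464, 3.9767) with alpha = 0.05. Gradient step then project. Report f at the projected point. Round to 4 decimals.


Step 1: Compute gradient at (-3.9464, 3.9767).
grad_x = 2*7*-3.9464 + 4 = -51.2496
grad_y = 2*2*3.9767 + 14 = 29.9068
Step 2: Gradient step.
x_raw = -3.9464 - 0.05*-51.2496 = -1.3839
y_raw = 3.9767 - 0.05*29.9068 = 2.4814
Step 3: Project onto [-1, 2].
x_proj = clip(-1.3839) = -1.0
y_proj = clip(2.4814) = 2.0
Step 4: Evaluate f.
f(-1.0, 2.0) = 39.0


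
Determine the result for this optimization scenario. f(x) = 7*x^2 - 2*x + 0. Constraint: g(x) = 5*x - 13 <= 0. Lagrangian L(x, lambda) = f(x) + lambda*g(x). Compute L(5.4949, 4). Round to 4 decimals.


Step 1: Evaluate f(x).
f(5.4949) = 7*5.4949^2 - 2*5.4949 + 0 = 200.3677
Step 2: Evaluate g(x).
g(5.4949) = 5*5.4949 - 13 = 14.4745
Step 3: Compute Lagrangian.
L = 200.3677 + 4*14.4745 = 258.2657


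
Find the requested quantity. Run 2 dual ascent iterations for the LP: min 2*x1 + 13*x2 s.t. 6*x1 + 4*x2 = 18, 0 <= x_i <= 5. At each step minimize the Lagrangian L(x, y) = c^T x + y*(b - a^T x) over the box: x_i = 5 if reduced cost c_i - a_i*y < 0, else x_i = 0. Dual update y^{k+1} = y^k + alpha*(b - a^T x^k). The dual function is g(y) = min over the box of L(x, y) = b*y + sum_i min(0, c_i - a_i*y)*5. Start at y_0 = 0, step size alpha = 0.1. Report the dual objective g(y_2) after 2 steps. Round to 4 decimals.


Dual ascent for LP: min 2*x1 + 13*x2, 6*x1 + 4*x2 = 18, 0 <= x_i <= 5
Step 1: y^k = 0.0, reduced costs: (2.0, 13.0)
  x^k = (0.0, 0.0), subgradient = b - a^T x = 18.0
  y^{k+1} = 0.0 + 0.1*18.0 = 1.8
Step 2: y^k = 1.8, reduced costs: (-8.8, 5.8)
  x^k = (5.0, 0.0), subgradient = b - a^T x = -12.0
  y^{k+1} = 1.8 + 0.1*-12.0 = 0.6
Dual objective at y_2 = 0.6: reduced costs (-1.6, 10.6), box minimizer x = (5.0, 0.0)
g(y_2) = b*y + (c1 - a1*y)*x1 + (c2 - a2*y)*x2 = 18*0.6 + (-1.6)*5.0 + 10.6*0.0 = 10.8 - 8.0 + 0.0 = 2.8


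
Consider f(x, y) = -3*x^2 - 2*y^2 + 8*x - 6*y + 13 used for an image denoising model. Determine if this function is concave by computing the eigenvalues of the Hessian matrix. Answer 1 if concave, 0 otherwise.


The Hessian of f(x,y) = -3*x^2 - 2*y^2 + 8*x - 6*y + 13 is:
H = [[-6, 0], [0, -4]]
Trace = -6 - 4 = -10
Determinant = -6*-4 - (0)^2 = 24
Discriminant = (-10)^2 - 4*24 = 4.0
Eigenvalues: lambda_1 = -6.0, lambda_2 = -4.0
The function is concave.

1


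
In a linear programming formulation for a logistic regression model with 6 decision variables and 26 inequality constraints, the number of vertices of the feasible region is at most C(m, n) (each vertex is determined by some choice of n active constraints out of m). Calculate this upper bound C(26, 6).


Each vertex corresponds to some choice of n active constraints out of m, so the number of vertices is at most C(m, n) = m! / (n!(m-n)!).
m = 26, n = 6
Numerator: 26 * 25 * 24 * 23 * 22 * 21
Denominator: 6! = 720
C(26, 6) = 230230


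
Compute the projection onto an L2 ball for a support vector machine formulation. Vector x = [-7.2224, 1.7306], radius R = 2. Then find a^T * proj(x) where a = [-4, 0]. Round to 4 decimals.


Step 1: Compute ||x|| (intermediates to 6 decimals).
||x|| = sqrt((-7.2224)^2 + 1.7306^2) = 7.426846
Step 2: Project.
Since ||x|| > R, scale = R/||x|| = 2/7.426846 = 0.269293, proj(x) = scale * x
proj(x) = [-1.944942, 0.466038]
Step 3: Dot product.
a^T * proj(x) = -4*(-1.944942) + 0*0.466038 = 7.7798


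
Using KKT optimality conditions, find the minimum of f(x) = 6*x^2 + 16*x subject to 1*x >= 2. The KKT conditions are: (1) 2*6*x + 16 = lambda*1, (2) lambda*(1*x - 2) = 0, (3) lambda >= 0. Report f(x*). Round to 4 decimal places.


Step 1: Try lambda = 0 (constraint inactive).
x_unc = -16/(2*6) = -1.3333
Check: 1*-1.3333 = -1.3333 < 2 -- violated!
Step 2: Constraint must be active: 1*x = 2
x* = 2/1 = 2.0
lambda = (2*6*2.0 + 16)/1 = 40.0
Step 3: Compute optimal value.
f(x*) = 6*2.0^2 + 16*2.0 = 56.0


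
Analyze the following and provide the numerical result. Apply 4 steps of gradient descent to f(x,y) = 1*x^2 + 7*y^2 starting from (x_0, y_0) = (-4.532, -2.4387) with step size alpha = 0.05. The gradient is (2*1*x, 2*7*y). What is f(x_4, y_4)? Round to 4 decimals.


Gradient descent on f(x,y) = 1*x^2 + 7*y^2.
Starting point: (-4.532, -2.4387), alpha = 0.05
Step 1: grad_x = 2*1*-4.532 = -9.064, grad_y = 2*7*-2.4387 = -34.1418
  x_1 = -4.532 - 0.05*-9.064 = -4.0788
  y_1 = -2.4387 - 0.05*-34.1418 = -0.7316
Step 2: grad_x = 2*1*-4.0788 = -8.1576, grad_y = 2*7*-0.7316 = -10.2425
  x_2 = -4.0788 - 0.05*-8.1576 = -3.6709
  y_2 = -0.7316 - 0.05*-10.2425 = -0.2195
Step 3: grad_x = 2*1*-3.6709 = -7.3418, grad_y = 2*7*-0.2195 = -3.0728
  x_3 = -3.6709 - 0.05*-7.3418 = -3.3038
  y_3 = -0.2195 - 0.05*-3.0728 = -0.0658
Step 4: grad_x = 2*1*-3.3038 = -6.6077, grad_y = 2*7*-0.0658 = -0.9218
  x_4 = -3.3038 - 0.05*-6.6077 = -2.9734
  y_4 = -0.0658 - 0.05*-0.9218 = -0.0198
f(-2.9734, -0.0198) = 1*(-2.9734)^2 + 7*(-0.0198)^2 = 8.8441


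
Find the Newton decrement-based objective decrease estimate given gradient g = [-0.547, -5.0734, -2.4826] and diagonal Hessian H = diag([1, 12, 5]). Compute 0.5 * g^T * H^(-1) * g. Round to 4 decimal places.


Step 1: H is diagonal, so H^(-1) * g = [-0.547, -0.4228, -0.4965].
Step 2: g^T H^(-1) g = sum_i g_i^2 / H_ii
  = (-0.547)^2/1 + (-5.0734)^2/12 + (-2.4826)^2/5
  = 0.2992 + 2.1449 + 1.2327 = 3.6768
Step 3: Objective decrease = 0.5 * g^T H^(-1) g = 1.8384


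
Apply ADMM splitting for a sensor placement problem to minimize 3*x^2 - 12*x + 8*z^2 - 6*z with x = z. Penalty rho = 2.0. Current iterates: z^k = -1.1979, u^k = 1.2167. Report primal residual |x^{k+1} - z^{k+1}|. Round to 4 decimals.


ADMM iteration with rho = 2.0, z^k = -1.1979, u^k = 1.2167
Step 1: x-update.
Minimize 3*x^2 - 12*x + (2.0/2)*(x + 1.1979 + 1.2167)^2
FOC: (2*3 + 2.0)*x = 12 + 2.0*(-1.1979 - 1.2167)
x^{k+1} = 0.8964
Step 2: z-update.
Minimize 8*z^2 - 6*z + (2.0/2)*(0.8964 - z + 1.2167)^2
FOC: (2*8 + 2.0)*z = 6 + 2.0*(0.8964 + 1.2167)
z^{k+1} = 0.5681
Step 3: u-update.
u^{k+1} = 1.2167 + 0.8964 - 0.5681 = 1.5449
Step 4: Primal residual = |0.8964 - 0.5681| = 0.3282


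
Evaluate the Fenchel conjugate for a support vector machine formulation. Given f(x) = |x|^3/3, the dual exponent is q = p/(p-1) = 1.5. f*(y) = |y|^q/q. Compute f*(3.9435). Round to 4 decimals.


The conjugate exponent q satisfies 1/p + 1/q = 1.
p = 3, so q = 3/(3 - 1) = 1.5
|y|^q = 3.9435^1.5 = 7.8311
f*(3.9435) = 7.8311 / 1.5 = 5.2207


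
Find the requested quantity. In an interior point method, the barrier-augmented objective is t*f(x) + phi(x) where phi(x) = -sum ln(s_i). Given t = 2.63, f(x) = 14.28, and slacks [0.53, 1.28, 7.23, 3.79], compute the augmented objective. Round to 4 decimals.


Step 1: Compute log-barrier.
ln values: [-0.6349, 0.2469, 1.9782, 1.3324]
phi = -(-0.6349 + 0.2469 + 1.9782 + 1.3324) = -2.9226
Step 2: Compute augmented objective.
t*f(x) = 2.63*14.28 = 37.5564
Total = 37.5564 - 2.9226 = 34.6338


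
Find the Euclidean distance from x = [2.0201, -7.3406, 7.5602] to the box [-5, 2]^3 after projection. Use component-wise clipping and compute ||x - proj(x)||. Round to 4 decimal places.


Project each component onto [-5, 2].
clip(2.0201) = 2.0, clip(-7.3406) = -5.0, clip(7.5602) = 2.0
Projection = [2.0, -5.0, 2.0]
Squared diffs: [0.0004, 5.4784, 30.9158]
Distance = sqrt(36.3946) = 6.0328


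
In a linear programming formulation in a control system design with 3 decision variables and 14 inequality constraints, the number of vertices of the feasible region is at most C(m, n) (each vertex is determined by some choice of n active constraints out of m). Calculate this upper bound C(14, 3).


Each vertex corresponds to some choice of n active constraints out of m, so the number of vertices is at most C(m, n) = m! / (n!(m-n)!).
m = 14, n = 3
Numerator: 14 * 13 * 12
Denominator: 3! = 6
C(14, 3) = 364


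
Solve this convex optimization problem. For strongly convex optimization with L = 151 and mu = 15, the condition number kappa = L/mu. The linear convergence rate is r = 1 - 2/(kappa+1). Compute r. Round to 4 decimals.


Step 1: Compute the condition number.
kappa = L/mu = 151/15 = 10.0667
Step 2: Compute the convergence rate.
r = 1 - 2/(kappa + 1) = 1 - 2*mu/(L + mu) = (L - mu)/(L + mu) = 136/166 = 0.8193


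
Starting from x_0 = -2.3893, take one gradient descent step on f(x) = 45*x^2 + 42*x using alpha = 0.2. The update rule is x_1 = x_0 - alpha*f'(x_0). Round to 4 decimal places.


We compute the gradient at x_0 and apply the update.
f'(x) = 90*x + 42
f'(-2.3893) = 90*-2.3893 + 42 = -173.037
x_1 = -2.3893 - 0.2*-173.037 = 32.2181


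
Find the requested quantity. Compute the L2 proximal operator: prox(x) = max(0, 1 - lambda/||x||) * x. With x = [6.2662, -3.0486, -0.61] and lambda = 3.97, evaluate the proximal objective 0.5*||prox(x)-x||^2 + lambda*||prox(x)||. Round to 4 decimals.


Step 1: Compute ||x||.
||x|| = 6.9951
Step 2: Compute scaling factor.
scale = max(0, 1 - 3.97/6.9951) = 0.4325
Step 3: prox(x) = [2.7099, -1.3184, -0.2638]
||prox(x)|| = 3.0251
Step 4: Proximal objective.
0.5*||prox-x||^2 = 7.8805
lambda*||prox|| = 12.0096
Total = 19.8901


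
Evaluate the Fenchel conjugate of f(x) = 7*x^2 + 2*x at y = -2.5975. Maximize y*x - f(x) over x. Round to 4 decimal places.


f*(y) = sup_x {y*x - a*x^2 - b*x} = sup_x {(y-b)*x - a*x^2}
FOC: (y - b) - 2a*x = 0 => x* = (y - b)/(2a)
x* = (-2.5975 - 2)/(2*7) = -0.3284
f*(-2.5975) = (y-b)^2/(4a) = (-2.5975 - 2)^2/(4*7)
= 21.137/28 = 0.7549


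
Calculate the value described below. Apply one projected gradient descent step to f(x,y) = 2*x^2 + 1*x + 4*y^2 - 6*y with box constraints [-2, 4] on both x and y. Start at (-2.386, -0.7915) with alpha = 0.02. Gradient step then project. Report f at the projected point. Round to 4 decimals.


Step 1: Compute gradient at (-2.386, -0.7915).
grad_x = 2*2*-2.386 + 1 = -8.544
grad_y = 2*4*-0.7915 - 6 = -12.332
Step 2: Gradient step.
x_raw = -2.386 - 0.02*-8.544 = -2.2151
y_raw = -0.7915 - 0.02*-12.332 = -0.5449
Step 3: Project onto [-2, 4].
x_proj = clip(-2.2151) = -2.0
y_proj = clip(-0.5449) = -0.5449
Step 4: Evaluate f.
f(-2.0, -0.5449) = 10.4566


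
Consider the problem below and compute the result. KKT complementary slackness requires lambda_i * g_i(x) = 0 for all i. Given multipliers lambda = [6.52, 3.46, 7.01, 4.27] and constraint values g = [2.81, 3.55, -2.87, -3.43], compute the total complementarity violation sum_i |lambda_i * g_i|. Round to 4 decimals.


KKT complementary slackness check:
lambda_1 * g_1 = 6.52 * 2.81 = 18.3212
lambda_2 * g_2 = 3.46 * 3.55 = 12.283
lambda_3 * g_3 = 7.01 * -2.87 = -20.1187
lambda_4 * g_4 = 4.27 * -3.43 = -14.6461
Total violation = 18.3212 + 12.283 + 20.1187 + 14.6461 = 65.369


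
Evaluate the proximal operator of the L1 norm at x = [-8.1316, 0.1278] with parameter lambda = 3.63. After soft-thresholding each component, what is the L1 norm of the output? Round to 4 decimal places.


Soft-thresholding with lambda = 3.63:
prox(-8.1316) = sign(-8.1316)*max(|-8.1316| - 3.63, 0) = -4.5016
prox(0.1278) = sign(0.1278)*max(|0.1278| - 3.63, 0) = 0.0
prox(x) = [-4.5016, 0.0]
||prox(x)||_1 = 4.5016 + 0.0 = 4.5016


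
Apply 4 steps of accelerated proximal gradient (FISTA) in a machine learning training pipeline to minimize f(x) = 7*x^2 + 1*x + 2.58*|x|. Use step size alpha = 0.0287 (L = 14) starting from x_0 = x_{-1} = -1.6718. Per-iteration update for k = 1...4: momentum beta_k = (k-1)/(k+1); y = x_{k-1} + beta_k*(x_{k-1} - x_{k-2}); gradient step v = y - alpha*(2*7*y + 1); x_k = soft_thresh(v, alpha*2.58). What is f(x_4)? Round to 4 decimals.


FISTA on f(x) = 7*x^2 + 1*x + 2.58*|x|
L = 14, alpha = 0.0287
Iteration 1: beta = 0.0, y = -1.6718 + 0.0*(-1.6718 + 1.6718) = -1.6718
  grad(y) = -22.4052, v = y - alpha*grad = -1.0288
  prox(v) = soft_thresh(-1.0288, 0.074) = -0.9547
Iteration 2: beta = 0.3333, y = -0.9547 + 0.3333*(-0.9547 + 1.6718) = -0.7157
  grad(y) = -9.0198, v = y - alpha*grad = -0.4568
  prox(v) = soft_thresh(-0.4568, 0.074) = -0.3828
Iteration 3: beta = 0.5, y = -0.3828 + 0.5*(-0.3828 + 0.9547) = -0.0968
  grad(y) = -0.3554, v = y - alpha*grad = -0.0866
  prox(v) = soft_thresh(-0.0866, 0.074) = -0.0126
Iteration 4: beta = 0.6, y = -0.0126 + 0.6*(-0.0126 + 0.3828) = 0.2096
  grad(y) = 3.9338, v = y - alpha*grad = 0.0967
  prox(v) = soft_thresh(0.0967, 0.074) = 0.0226
f(x_4) = 7*0.0226^2 + 1*0.0226 + 2.58*|0.0226| = 0.0845


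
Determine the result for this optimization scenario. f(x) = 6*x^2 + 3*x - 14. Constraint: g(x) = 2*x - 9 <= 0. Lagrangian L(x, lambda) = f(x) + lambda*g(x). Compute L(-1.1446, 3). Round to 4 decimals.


Step 1: Evaluate f(x).
f(-1.1446) = 6*(-1.1446)^2 + 3*(-1.1446) - 14 = -9.5731
Step 2: Evaluate g(x).
g(-1.1446) = 2*-1.1446 - 9 = -11.2892
Step 3: Compute Lagrangian.
L = -9.5731 + 3*-11.2892 = -43.4407


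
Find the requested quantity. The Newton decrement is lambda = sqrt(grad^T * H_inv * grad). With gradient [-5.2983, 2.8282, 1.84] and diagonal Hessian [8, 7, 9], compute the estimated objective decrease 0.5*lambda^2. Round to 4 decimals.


Step 1: H is diagonal, so H^(-1) * g = [-0.6623, 0.404, 0.2044].
Step 2: g^T H^(-1) g = sum_i g_i^2 / H_ii
  = (-5.2983)^2/8 + (2.8282)^2/7 + (1.84)^2/9
  = 3.509 + 1.1427 + 0.3762 = 5.0278
Step 3: Objective decrease = 0.5 * g^T H^(-1) g = 2.5139


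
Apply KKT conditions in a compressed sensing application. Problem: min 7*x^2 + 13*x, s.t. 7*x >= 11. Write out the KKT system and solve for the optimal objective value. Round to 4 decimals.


Step 1: Try lambda = 0 (constraint inactive).
x_unc = -13/(2*7) = -0.9286
Check: 7*-0.9286 = -6.5002 < 11 -- violated!
Step 2: Constraint must be active: 7*x = 11
x* = 11/7 = 1.5714 (rounded; the exact value 11/7 is used below)
lambda = (2*7*(11/7) + 13)/7 = 5.0
Step 3: Compute optimal value.
f(x*) = 7*(11/7)^2 + 13*(11/7) = 37.7143


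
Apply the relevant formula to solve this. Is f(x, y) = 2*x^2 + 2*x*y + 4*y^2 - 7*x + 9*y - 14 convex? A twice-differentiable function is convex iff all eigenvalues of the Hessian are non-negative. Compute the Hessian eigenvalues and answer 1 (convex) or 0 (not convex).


The Hessian of f(x,y) = 2*x^2 + 2*x*y + 4*y^2 - 7*x + 9*y - 14 is:
H = [[4, 2], [2, 8]]
Trace = 4 + 8 = 12
Determinant = 4*8 - (2)^2 = 28
Discriminant = (12)^2 - 4*28 = 32.0
Eigenvalues: lambda_1 = 3.1716, lambda_2 = 8.8284
The function is convex.

1


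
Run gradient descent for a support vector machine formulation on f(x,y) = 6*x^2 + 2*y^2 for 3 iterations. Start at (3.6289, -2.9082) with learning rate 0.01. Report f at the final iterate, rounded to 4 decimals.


Gradient descent on f(x,y) = 6*x^2 + 2*y^2.
Starting point: (3.6289, -2.9082), alpha = 0.01
Step 1: grad_x = 2*6*3.6289 = 43.5468, grad_y = 2*2*-2.9082 = -11.6328
  x_1 = 3.6289 - 0.01*43.5468 = 3.1934
  y_1 = -2.9082 - 0.01*-11.6328 = -2.7919
Step 2: grad_x = 2*6*3.1934 = 38.3212, grad_y = 2*2*-2.7919 = -11.1675
  x_2 = 3.1934 - 0.01*38.3212 = 2.8102
  y_2 = -2.7919 - 0.01*-11.1675 = -2.6802
Step 3: grad_x = 2*6*2.8102 = 33.7226, grad_y = 2*2*-2.6802 = -10.7208
  x_3 = 2.8102 - 0.01*33.7226 = 2.473
  y_3 = -2.6802 - 0.01*-10.7208 = -2.573
f(2.473, -2.573) = 6*2.473^2 + 2*(-2.573)^2 = 49.9347


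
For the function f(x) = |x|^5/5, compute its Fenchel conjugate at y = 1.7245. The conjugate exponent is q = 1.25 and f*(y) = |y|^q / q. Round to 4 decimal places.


The conjugate exponent q satisfies 1/p + 1/q = 1.
p = 5, so q = 5/(5 - 1) = 1.25
|y|^q = 1.7245^1.25 = 1.9762
f*(1.7245) = 1.9762 / 1.25 = 1.581


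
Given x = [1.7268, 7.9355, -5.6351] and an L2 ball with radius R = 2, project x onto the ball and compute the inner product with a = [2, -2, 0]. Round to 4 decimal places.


Step 1: Compute ||x|| (intermediates to 6 decimals).
||x|| = sqrt(1.7268^2 + 7.9355^2 + (-5.6351)^2) = 9.884753
Step 2: Project.
Since ||x|| > R, scale = R/||x|| = 2/9.884753 = 0.202332, proj(x) = scale * x
proj(x) = [0.349387, 1.605606, -1.140161]
Step 3: Dot product.
a^T * proj(x) = 2*0.349387 - 2*1.605606 + 0*(-1.140161) = -2.5124


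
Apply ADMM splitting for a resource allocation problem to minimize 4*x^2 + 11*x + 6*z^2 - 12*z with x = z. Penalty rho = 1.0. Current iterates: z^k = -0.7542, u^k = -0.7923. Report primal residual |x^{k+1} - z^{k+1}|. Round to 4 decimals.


ADMM iteration with rho = 1.0, z^k = -0.7542, u^k = -0.7923
Step 1: x-update.
Minimize 4*x^2 + 11*x + (1.0/2)*(x + 0.7542 - 0.7923)^2
FOC: (2*4 + 1.0)*x = -11 + 1.0*(-0.7542 + 0.7923)
x^{k+1} = -1.218
Step 2: z-update.
Minimize 6*z^2 - 12*z + (1.0/2)*(-1.218 - z - 0.7923)^2
FOC: (2*6 + 1.0)*z = 12 + 1.0*(-1.218 - 0.7923)
z^{k+1} = 0.7684
Step 3: u-update.
u^{k+1} = -0.7923 - 1.218 - 0.7684 = -2.7787
Step 4: Primal residual = |-1.218 - 0.7684| = 1.9864


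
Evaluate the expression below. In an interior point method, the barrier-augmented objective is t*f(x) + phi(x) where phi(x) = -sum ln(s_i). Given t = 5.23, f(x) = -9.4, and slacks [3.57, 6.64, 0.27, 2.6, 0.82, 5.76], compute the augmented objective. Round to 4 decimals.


Step 1: Compute log-barrier.
ln values: [1.2726, 1.8931, -1.3093, 0.9555, -0.1985, 1.7509]
phi = -(1.2726 + 1.8931 - 1.3093 + 0.9555 - 0.1985 + 1.7509) = -4.3643
Step 2: Compute augmented objective.
t*f(x) = 5.23*-9.4 = -49.162
Total = -49.162 - 4.3643 = -53.5263


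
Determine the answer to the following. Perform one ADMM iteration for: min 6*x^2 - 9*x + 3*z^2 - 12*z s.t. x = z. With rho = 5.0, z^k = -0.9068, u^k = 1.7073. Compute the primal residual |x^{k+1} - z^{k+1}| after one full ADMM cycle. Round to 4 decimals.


ADMM iteration with rho = 5.0, z^k = -0.9068, u^k = 1.7073
Step 1: x-update.
Minimize 6*x^2 - 9*x + (5.0/2)*(x + 0.9068 + 1.7073)^2
FOC: (2*6 + 5.0)*x = 9 + 5.0*(-0.9068 - 1.7073)
x^{k+1} = -0.2394
Step 2: z-update.
Minimize 3*z^2 - 12*z + (5.0/2)*(-0.2394 - z + 1.7073)^2
FOC: (2*3 + 5.0)*z = 12 + 5.0*(-0.2394 + 1.7073)
z^{k+1} = 1.7581
Step 3: u-update.
u^{k+1} = 1.7073 - 0.2394 - 1.7581 = -0.2903
Step 4: Primal residual = |-0.2394 - 1.7581| = 1.9976


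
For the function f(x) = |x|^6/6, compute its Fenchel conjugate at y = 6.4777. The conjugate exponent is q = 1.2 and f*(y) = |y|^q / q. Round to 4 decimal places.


The conjugate exponent q satisfies 1/p + 1/q = 1.
p = 6, so q = 6/(6 - 1) = 1.2
|y|^q = 6.4777^1.2 = 9.4125
f*(6.4777) = 9.4125 / 1.2 = 7.8438


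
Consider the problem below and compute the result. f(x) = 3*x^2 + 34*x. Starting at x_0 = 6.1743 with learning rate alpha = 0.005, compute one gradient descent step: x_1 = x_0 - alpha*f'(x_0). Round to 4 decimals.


We compute the gradient at x_0 and apply the update.
f'(x) = 6*x + 34
f'(6.1743) = 6*6.1743 + 34 = 71.0458
x_1 = 6.1743 - 0.005*71.0458 = 5.8191


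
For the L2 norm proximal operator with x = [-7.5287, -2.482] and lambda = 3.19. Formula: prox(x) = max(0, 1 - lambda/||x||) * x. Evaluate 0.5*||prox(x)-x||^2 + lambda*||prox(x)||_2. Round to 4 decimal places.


Step 1: Compute ||x||.
||x|| = 7.9273
Step 2: Compute scaling factor.
scale = max(0, 1 - 3.19/7.9273) = 0.5976
Step 3: prox(x) = [-4.4991, -1.4832]
||prox(x)|| = 4.7373
Step 4: Proximal objective.
0.5*||prox-x||^2 = 5.0881
lambda*||prox|| = 15.112
Total = 20.1999


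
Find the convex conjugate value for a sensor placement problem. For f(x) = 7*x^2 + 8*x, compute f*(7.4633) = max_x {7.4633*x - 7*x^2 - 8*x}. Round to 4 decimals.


f*(y) = sup_x {y*x - a*x^2 - b*x} = sup_x {(y-b)*x - a*x^2}
FOC: (y - b) - 2a*x = 0 => x* = (y - b)/(2a)
x* = (7.4633 - 8)/(2*7) = -0.0383
f*(7.4633) = (y-b)^2/(4a) = (7.4633 - 8)^2/(4*7)
= 0.288/28 = 0.0103


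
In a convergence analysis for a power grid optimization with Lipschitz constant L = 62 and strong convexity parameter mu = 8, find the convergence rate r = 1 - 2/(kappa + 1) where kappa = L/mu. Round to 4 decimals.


Step 1: Compute the condition number.
kappa = L/mu = 62/8 = 7.75
Step 2: Compute the convergence rate.
r = 1 - 2/(kappa + 1) = 1 - 2*mu/(L + mu) = (L - mu)/(L + mu) = 54/70 = 0.7714


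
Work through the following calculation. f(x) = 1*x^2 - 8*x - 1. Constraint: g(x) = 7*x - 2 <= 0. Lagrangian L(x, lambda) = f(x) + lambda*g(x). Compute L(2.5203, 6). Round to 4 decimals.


Step 1: Evaluate f(x).
f(2.5203) = 1*2.5203^2 - 8*2.5203 - 1 = -14.8105
Step 2: Evaluate g(x).
g(2.5203) = 7*2.5203 - 2 = 15.6421
Step 3: Compute Lagrangian.
L = -14.8105 + 6*15.6421 = 79.0421


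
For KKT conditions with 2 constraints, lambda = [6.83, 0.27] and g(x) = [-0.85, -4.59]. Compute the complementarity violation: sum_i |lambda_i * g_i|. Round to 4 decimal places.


KKT complementary slackness check:
lambda_1 * g_1 = 6.83 * -0.85 = -5.8055
lambda_2 * g_2 = 0.27 * -4.59 = -1.2393
Total violation = 5.8055 + 1.2393 = 7.0448


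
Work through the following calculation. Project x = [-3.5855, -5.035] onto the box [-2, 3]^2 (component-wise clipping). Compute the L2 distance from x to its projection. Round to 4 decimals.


Project each component onto [-2, 3].
clip(-3.5855) = -2.0, clip(-5.035) = -2.0
Projection = [-2.0, -2.0]
Squared diffs: [2.5138, 9.2112]
Distance = sqrt(11.725) = 3.4242


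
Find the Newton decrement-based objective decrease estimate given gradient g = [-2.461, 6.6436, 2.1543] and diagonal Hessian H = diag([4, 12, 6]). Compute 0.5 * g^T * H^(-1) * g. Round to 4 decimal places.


Step 1: H is diagonal, so H^(-1) * g = [-0.6153, 0.5536, 0.3591].
Step 2: g^T H^(-1) g = sum_i g_i^2 / H_ii
  = (-2.461)^2/4 + (6.6436)^2/12 + (2.1543)^2/6
  = 1.5141 + 3.6781 + 0.7735 = 5.9658
Step 3: Objective decrease = 0.5 * g^T H^(-1) g = 2.9829


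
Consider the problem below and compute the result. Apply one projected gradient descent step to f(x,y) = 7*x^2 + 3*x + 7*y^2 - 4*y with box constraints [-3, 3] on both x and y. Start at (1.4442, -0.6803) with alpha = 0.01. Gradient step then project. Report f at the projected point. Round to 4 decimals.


Step 1: Compute gradient at (1.4442, -0.6803).
grad_x = 2*7*1.4442 + 3 = 23.2188
grad_y = 2*7*-0.6803 - 4 = -13.5242
Step 2: Gradient step.
x_raw = 1.4442 - 0.01*23.2188 = 1.212
y_raw = -0.6803 - 0.01*-13.5242 = -0.5451
Step 3: Project onto [-3, 3].
x_proj = clip(1.212) = 1.212
y_proj = clip(-0.5451) = -0.5451
Step 4: Evaluate f.
f(1.212, -0.5451) = 18.1787


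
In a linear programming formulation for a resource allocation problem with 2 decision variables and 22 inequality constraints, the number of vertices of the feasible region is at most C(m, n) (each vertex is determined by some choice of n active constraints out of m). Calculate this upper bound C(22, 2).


Each vertex corresponds to some choice of n active constraints out of m, so the number of vertices is at most C(m, n) = m! / (n!(m-n)!).
m = 22, n = 2
Numerator: 22 * 21
Denominator: 2! = 2
C(22, 2) = 231


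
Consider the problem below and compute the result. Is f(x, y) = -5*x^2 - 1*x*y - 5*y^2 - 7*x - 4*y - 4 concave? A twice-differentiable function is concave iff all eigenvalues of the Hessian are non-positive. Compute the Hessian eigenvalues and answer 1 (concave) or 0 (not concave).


The Hessian of f(x,y) = -5*x^2 - 1*x*y - 5*y^2 - 7*x - 4*y - 4 is:
H = [[-10, -1], [-1, -10]]
Trace = -10 - 10 = -20
Determinant = -10*-10 - (-1)^2 = 99
Discriminant = (-20)^2 - 4*99 = 4.0
Eigenvalues: lambda_1 = -11.0, lambda_2 = -9.0
The function is concave.

1


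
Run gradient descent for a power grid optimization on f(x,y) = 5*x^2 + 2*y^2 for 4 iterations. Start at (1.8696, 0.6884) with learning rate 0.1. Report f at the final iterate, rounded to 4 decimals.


Gradient descent on f(x,y) = 5*x^2 + 2*y^2.
Starting point: (1.8696, 0.6884), alpha = 0.1
Step 1: grad_x = 2*5*1.8696 = 18.696, grad_y = 2*2*0.6884 = 2.7536
  x_1 = 1.8696 - 0.1*18.696 = 0.0
  y_1 = 0.6884 - 0.1*2.7536 = 0.413
Step 2: grad_x = 2*5*0.0 = 0.0, grad_y = 2*2*0.413 = 1.6522
  x_2 = 0.0 - 0.1*0.0 = 0.0
  y_2 = 0.413 - 0.1*1.6522 = 0.2478
Step 3: grad_x = 2*5*0.0 = 0.0, grad_y = 2*2*0.2478 = 0.9913
  x_3 = 0.0 - 0.1*0.0 = 0.0
  y_3 = 0.2478 - 0.1*0.9913 = 0.1487
Step 4: grad_x = 2*5*0.0 = 0.0, grad_y = 2*2*0.1487 = 0.5948
  x_4 = 0.0 - 0.1*0.0 = 0.0
  y_4 = 0.1487 - 0.1*0.5948 = 0.0892
f(0.0, 0.0892) = 5*0.0^2 + 2*0.0892^2 = 0.0159


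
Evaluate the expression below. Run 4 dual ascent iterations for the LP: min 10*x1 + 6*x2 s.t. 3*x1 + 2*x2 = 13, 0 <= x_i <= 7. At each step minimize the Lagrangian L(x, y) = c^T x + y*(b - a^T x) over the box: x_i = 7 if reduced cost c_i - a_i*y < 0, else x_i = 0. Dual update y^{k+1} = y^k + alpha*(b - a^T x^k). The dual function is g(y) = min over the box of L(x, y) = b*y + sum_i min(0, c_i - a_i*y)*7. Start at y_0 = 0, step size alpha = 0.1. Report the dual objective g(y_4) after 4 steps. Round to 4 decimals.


Dual ascent for LP: min 10*x1 + 6*x2, 3*x1 + 2*x2 = 13, 0 <= x_i <= 7
Step 1: y^k = 0.0, reduced costs: (10.0, 6.0)
  x^k = (0.0, 0.0), subgradient = b - a^T x = 13.0
  y^{k+1} = 0.0 + 0.1*13.0 = 1.3
Step 2: y^k = 1.3, reduced costs: (6.1, 3.4)
  x^k = (0.0, 0.0), subgradient = b - a^T x = 13.0
  y^{k+1} = 1.3 + 0.1*13.0 = 2.6
Step 3: y^k = 2.6, reduced costs: (2.2, 0.8)
  x^k = (0.0, 0.0), subgradient = b - a^T x = 13.0
  y^{k+1} = 2.6 + 0.1*13.0 = 3.9
Step 4: y^k = 3.9, reduced costs: (-1.7, -1.8)
  x^k = (7.0, 7.0), subgradient = b - a^T x = -22.0
  y^{k+1} = 3.9 + 0.1*-22.0 = 1.7
Dual objective at y_4 = 1.7: reduced costs (4.9, 2.6), box minimizer x = (0.0, 0.0)
g(y_4) = b*y + (c1 - a1*y)*x1 + (c2 - a2*y)*x2 = 13*1.7 + 4.9*0.0 + 2.6*0.0 = 22.1 + 0.0 + 0.0 = 22.1


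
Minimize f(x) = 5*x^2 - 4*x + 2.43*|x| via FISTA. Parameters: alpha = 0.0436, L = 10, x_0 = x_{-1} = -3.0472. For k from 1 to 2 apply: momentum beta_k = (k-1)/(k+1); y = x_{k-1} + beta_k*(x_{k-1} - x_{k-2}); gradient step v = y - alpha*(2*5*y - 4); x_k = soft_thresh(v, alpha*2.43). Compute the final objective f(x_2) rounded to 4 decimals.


FISTA on f(x) = 5*x^2 - 4*x + 2.43*|x|
L = 10, alpha = 0.0436
Iteration 1: beta = 0.0, y = -3.0472 + 0.0*(-3.0472 + 3.0472) = -3.0472
  grad(y) = -34.472, v = y - alpha*grad = -1.5442
  prox(v) = soft_thresh(-1.5442, 0.1059) = -1.4383
Iteration 2: beta = 0.3333, y = -1.4383 + 0.3333*(-1.4383 + 3.0472) = -0.902
  grad(y) = -13.0196, v = y - alpha*grad = -0.3343
  prox(v) = soft_thresh(-0.3343, 0.1059) = -0.2284
f(x_2) = 5*(-0.2284)^2 - 4*(-0.2284) + 2.43*|-0.2284| = 1.7291


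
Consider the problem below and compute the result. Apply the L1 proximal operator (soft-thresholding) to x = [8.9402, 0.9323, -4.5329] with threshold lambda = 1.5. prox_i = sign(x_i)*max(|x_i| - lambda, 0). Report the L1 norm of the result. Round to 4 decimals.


Soft-thresholding with lambda = 1.5:
prox(8.9402) = sign(8.9402)*max(|8.9402| - 1.5, 0) = 7.4402
prox(0.9323) = sign(0.9323)*max(|0.9323| - 1.5, 0) = 0.0
prox(-4.5329) = sign(-4.5329)*max(|-4.5329| - 1.5, 0) = -3.0329
prox(x) = [7.4402, 0.0, -3.0329]
||prox(x)||_1 = 7.4402 + 0.0 + 3.0329 = 10.4731


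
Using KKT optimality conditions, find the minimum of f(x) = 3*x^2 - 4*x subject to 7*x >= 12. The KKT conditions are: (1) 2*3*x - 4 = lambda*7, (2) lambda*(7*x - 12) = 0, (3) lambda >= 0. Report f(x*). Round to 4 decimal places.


Step 1: Try lambda = 0 (constraint inactive).
x_unc = 4/(2*3) = 0.6667
Check: 7*0.6667 = 4.6669 < 12 -- violated!
Step 2: Constraint must be active: 7*x = 12
x* = 12/7 = 1.7143 (rounded; the exact value 12/7 is used below)
lambda = (2*3*(12/7) - 4)/7 = 0.898
Step 3: Compute optimal value.
f(x*) = 3*(12/7)^2 - 4*(12/7) = 1.9592


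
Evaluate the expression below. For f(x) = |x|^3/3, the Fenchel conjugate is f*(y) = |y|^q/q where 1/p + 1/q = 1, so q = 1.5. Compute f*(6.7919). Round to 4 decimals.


The conjugate exponent q satisfies 1/p + 1/q = 1.
p = 3, so q = 3/(3 - 1) = 1.5
|y|^q = 6.7919^1.5 = 17.7006
f*(6.7919) = 17.7006 / 1.5 = 11.8004


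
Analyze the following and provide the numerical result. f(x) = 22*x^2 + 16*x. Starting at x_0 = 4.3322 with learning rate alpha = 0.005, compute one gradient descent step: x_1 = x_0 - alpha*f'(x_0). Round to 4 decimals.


We compute the gradient at x_0 and apply the update.
f'(x) = 44*x + 16
f'(4.3322) = 44*4.3322 + 16 = 206.6168
x_1 = 4.3322 - 0.005*206.6168 = 3.2991


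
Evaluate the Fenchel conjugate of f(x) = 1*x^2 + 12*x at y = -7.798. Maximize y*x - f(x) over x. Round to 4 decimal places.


f*(y) = sup_x {y*x - a*x^2 - b*x} = sup_x {(y-b)*x - a*x^2}
FOC: (y - b) - 2a*x = 0 => x* = (y - b)/(2a)
x* = (-7.798 - 12)/(2*1) = -9.899
f*(-7.798) = (y-b)^2/(4a) = (-7.798 - 12)^2/(4*1)
= 391.9608/4 = 97.9902


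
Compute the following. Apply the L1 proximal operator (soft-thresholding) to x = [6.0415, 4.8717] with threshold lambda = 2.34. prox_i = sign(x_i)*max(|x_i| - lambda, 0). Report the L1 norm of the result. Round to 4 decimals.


Soft-thresholding with lambda = 2.34:
prox(6.0415) = sign(6.0415)*max(|6.0415| - 2.34, 0) = 3.7015
prox(4.8717) = sign(4.8717)*max(|4.8717| - 2.34, 0) = 2.5317
prox(x) = [3.7015, 2.5317]
||prox(x)||_1 = 3.7015 + 2.5317 = 6.2332


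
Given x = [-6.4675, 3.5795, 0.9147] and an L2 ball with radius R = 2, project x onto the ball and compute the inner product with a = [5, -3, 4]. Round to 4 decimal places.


Step 1: Compute ||x|| (intermediates to 6 decimals).
||x|| = sqrt((-6.4675)^2 + 3.5795^2 + 0.9147^2) = 7.448359
Step 2: Project.
Since ||x|| > R, scale = R/||x|| = 2/7.448359 = 0.268516, proj(x) = scale * x
proj(x) = [-1.736627, 0.961153, 0.245612]
Step 3: Dot product.
a^T * proj(x) = 5*(-1.736627) - 3*0.961153 + 4*0.245612 = -10.5841


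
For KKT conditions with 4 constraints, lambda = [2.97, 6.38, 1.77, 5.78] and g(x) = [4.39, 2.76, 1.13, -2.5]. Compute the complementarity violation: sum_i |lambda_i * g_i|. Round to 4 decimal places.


KKT complementary slackness check:
lambda_1 * g_1 = 2.97 * 4.39 = 13.0383
lambda_2 * g_2 = 6.38 * 2.76 = 17.6088
lambda_3 * g_3 = 1.77 * 1.13 = 2.0001
lambda_4 * g_4 = 5.78 * -2.5 = -14.45
Total violation = 13.0383 + 17.6088 + 2.0001 + 14.45 = 47.0972


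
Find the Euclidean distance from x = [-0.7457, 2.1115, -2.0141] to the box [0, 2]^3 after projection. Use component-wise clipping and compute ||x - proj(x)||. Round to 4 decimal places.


Project each component onto [0, 2].
clip(-0.7457) = 0.0, clip(2.1115) = 2.0, clip(-2.0141) = 0.0
Projection = [0.0, 2.0, 0.0]
Squared diffs: [0.5561, 0.0124, 4.0566]
Distance = sqrt(4.6251) = 2.1506


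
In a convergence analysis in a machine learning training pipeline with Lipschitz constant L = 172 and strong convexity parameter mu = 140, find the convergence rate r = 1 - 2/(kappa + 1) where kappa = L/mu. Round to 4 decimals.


Step 1: Compute the condition number.
kappa = L/mu = 172/140 = 1.2286
Step 2: Compute the convergence rate.
r = 1 - 2/(kappa + 1) = 1 - 2*mu/(L + mu) = (L - mu)/(L + mu) = 32/312 = 0.1026


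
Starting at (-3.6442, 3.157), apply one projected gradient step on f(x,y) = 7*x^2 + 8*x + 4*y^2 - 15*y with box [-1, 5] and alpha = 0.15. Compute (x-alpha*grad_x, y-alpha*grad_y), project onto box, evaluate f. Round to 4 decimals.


Step 1: Compute gradient at (-3.6442, 3.157).
grad_x = 2*7*-3.6442 + 8 = -43.0188
grad_y = 2*4*3.157 - 15 = 10.256
Step 2: Gradient step.
x_raw = -3.6442 - 0.15*-43.0188 = 2.8086
y_raw = 3.157 - 0.15*10.256 = 1.6186
Step 3: Project onto [-1, 5].
x_proj = clip(2.8086) = 2.8086
y_proj = clip(1.6186) = 1.6186
Step 4: Evaluate f.
f(2.8086, 1.6186) = 63.8878


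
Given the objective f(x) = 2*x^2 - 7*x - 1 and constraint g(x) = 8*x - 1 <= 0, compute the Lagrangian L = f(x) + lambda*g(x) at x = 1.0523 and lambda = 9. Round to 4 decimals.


Step 1: Evaluate f(x).
f(1.0523) = 2*1.0523^2 - 7*1.0523 - 1 = -6.1514
Step 2: Evaluate g(x).
g(1.0523) = 8*1.0523 - 1 = 7.4184
Step 3: Compute Lagrangian.
L = -6.1514 + 9*7.4184 = 60.6142


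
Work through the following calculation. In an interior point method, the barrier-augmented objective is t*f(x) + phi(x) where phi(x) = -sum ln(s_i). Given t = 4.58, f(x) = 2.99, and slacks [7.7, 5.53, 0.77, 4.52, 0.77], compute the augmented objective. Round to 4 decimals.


Step 1: Compute log-barrier.
ln values: [2.0412, 1.7102, -0.2614, 1.5085, -0.2614]
phi = -(2.0412 + 1.7102 - 0.2614 + 1.5085 - 0.2614) = -4.7372
Step 2: Compute augmented objective.
t*f(x) = 4.58*2.99 = 13.6942
Total = 13.6942 - 4.7372 = 8.957


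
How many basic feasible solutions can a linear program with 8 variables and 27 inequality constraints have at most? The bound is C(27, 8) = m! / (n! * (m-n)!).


Each vertex corresponds to some choice of n active constraints out of m, so the number of vertices is at most C(m, n) = m! / (n!(m-n)!).
m = 27, n = 8
Numerator: 27 * 26 * 25 * 24 * 23 * 22 * 21 * 20
Denominator: 8! = 40320
C(27, 8) = 2220075


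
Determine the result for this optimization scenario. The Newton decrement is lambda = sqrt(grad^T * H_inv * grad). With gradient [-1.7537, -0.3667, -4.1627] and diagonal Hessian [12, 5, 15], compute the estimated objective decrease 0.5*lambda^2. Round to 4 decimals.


Step 1: H is diagonal, so H^(-1) * g = [-0.1461, -0.0733, -0.2775].
Step 2: g^T H^(-1) g = sum_i g_i^2 / H_ii
  = (-1.7537)^2/12 + (-0.3667)^2/5 + (-4.1627)^2/15
  = 0.2563 + 0.0269 + 1.1552 = 1.4384
Step 3: Objective decrease = 0.5 * g^T H^(-1) g = 0.7192


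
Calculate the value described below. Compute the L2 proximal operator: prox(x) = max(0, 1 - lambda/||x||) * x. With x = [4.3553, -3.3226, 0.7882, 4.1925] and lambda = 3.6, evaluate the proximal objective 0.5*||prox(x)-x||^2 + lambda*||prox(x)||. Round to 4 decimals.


Step 1: Compute ||x||.
||x|| = 6.9431
Step 2: Compute scaling factor.
scale = max(0, 1 - 3.6/6.9431) = 0.4815
Step 3: prox(x) = [2.0971, -1.5998, 0.3795, 2.0187]
||prox(x)|| = 3.3431
Step 4: Proximal objective.
0.5*||prox-x||^2 = 6.48
lambda*||prox|| = 12.0352
Total = 18.5152


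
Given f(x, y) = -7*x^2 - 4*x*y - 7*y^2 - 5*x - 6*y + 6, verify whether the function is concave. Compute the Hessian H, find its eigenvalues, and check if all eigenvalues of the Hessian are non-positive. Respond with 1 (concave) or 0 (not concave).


The Hessian of f(x,y) = -7*x^2 - 4*x*y - 7*y^2 - 5*x - 6*y + 6 is:
H = [[-14, -4], [-4, -14]]
Trace = -14 - 14 = -28
Determinant = -14*-14 - (-4)^2 = 180
Discriminant = (-28)^2 - 4*180 = 64.0
Eigenvalues: lambda_1 = -18.0, lambda_2 = -10.0
The function is concave.

1


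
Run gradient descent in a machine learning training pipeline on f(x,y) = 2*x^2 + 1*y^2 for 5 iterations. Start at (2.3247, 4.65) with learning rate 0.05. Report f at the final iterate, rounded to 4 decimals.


Gradient descent on f(x,y) = 2*x^2 + 1*y^2.
Starting point: (2.3247, 4.65), alpha = 0.05
Step 1: grad_x = 2*2*2.3247 = 9.2988, grad_y = 2*1*4.65 = 9.3
  x_1 = 2.3247 - 0.05*9.2988 = 1.8598
  y_1 = 4.65 - 0.05*9.3 = 4.185
Step 2: grad_x = 2*2*1.8598 = 7.439, grad_y = 2*1*4.185 = 8.37
  x_2 = 1.8598 - 0.05*7.439 = 1.4878
  y_2 = 4.185 - 0.05*8.37 = 3.7665
Step 3: grad_x = 2*2*1.4878 = 5.9512, grad_y = 2*1*3.7665 = 7.533
  x_3 = 1.4878 - 0.05*5.9512 = 1.1902
  y_3 = 3.7665 - 0.05*7.533 = 3.3899
Step 4: grad_x = 2*2*1.1902 = 4.761, grad_y = 2*1*3.3899 = 6.7797
  x_4 = 1.1902 - 0.05*4.761 = 0.9522
  y_4 = 3.3899 - 0.05*6.7797 = 3.0509
Step 5: grad_x = 2*2*0.9522 = 3.8088, grad_y = 2*1*3.0509 = 6.1017
  x_5 = 0.9522 - 0.05*3.8088 = 0.7618
  y_5 = 3.0509 - 0.05*6.1017 = 2.7458
f(0.7618, 2.7458) = 2*0.7618^2 + 1*2.7458^2 = 8.6998


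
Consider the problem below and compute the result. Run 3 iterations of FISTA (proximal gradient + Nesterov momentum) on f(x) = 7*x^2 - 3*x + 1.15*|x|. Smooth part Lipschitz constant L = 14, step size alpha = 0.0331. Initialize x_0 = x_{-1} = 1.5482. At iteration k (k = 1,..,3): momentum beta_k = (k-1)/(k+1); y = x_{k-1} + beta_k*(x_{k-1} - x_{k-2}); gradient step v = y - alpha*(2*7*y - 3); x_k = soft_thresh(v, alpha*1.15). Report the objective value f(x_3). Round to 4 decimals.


FISTA on f(x) = 7*x^2 - 3*x + 1.15*|x|
L = 14, alpha = 0.0331
Iteration 1: beta = 0.0, y = 1.5482 + 0.0*(1.5482 - 1.5482) = 1.5482
  grad(y) = 18.6748, v = y - alpha*grad = 0.9301
  prox(v) = soft_thresh(0.9301, 0.0381) = 0.892
Iteration 2: beta = 0.3333, y = 0.892 + 0.3333*(0.892 - 1.5482) = 0.6733
  grad(y) = 6.4257, v = y - alpha*grad = 0.4606
  prox(v) = soft_thresh(0.4606, 0.0381) = 0.4225
Iteration 3: beta = 0.5, y = 0.4225 + 0.5*(0.4225 - 0.892) = 0.1878
  grad(y) = -0.3713, v = y - alpha*grad = 0.2001
  prox(v) = soft_thresh(0.2001, 0.0381) = 0.162
f(x_3) = 7*0.162^2 - 3*0.162 + 1.15*|0.162| = -0.116


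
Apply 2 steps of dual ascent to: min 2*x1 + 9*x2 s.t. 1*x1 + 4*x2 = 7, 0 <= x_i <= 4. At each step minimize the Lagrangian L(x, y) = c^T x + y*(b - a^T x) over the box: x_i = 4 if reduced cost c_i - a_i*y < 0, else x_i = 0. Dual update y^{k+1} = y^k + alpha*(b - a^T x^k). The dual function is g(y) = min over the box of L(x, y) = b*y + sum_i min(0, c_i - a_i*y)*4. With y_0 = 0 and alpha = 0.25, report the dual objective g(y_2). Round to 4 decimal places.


Dual ascent for LP: min 2*x1 + 9*x2, 1*x1 + 4*x2 = 7, 0 <= x_i <= 4
Step 1: y^k = 0.0, reduced costs: (2.0, 9.0)
  x^k = (0.0, 0.0), subgradient = b - a^T x = 7.0
  y^{k+1} = 0.0 + 0.25*7.0 = 1.75
Step 2: y^k = 1.75, reduced costs: (0.25, 2.0)
  x^k = (0.0, 0.0), subgradient = b - a^T x = 7.0
  y^{k+1} = 1.75 + 0.25*7.0 = 3.5
Dual objective at y_2 = 3.5: reduced costs (-1.5, -5.0), box minimizer x = (4.0, 4.0)
g(y_2) = b*y + (c1 - a1*y)*x1 + (c2 - a2*y)*x2 = 7*3.5 + (-1.5)*4.0 + (-5.0)*4.0 = 24.5 - 6.0 - 20.0 = -1.5


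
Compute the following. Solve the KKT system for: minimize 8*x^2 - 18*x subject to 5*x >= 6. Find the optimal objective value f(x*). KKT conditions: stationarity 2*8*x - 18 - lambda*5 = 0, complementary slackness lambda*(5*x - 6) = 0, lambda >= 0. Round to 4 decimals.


Step 1: Try lambda = 0 (constraint inactive).
x_unc = 18/(2*8) = 1.125
Check: 5*1.125 = 5.625 < 6 -- violated!
Step 2: Constraint must be active: 5*x = 6
x* = 6/5 = 1.2
lambda = (2*8*1.2 - 18)/5 = 0.24
Step 3: Compute optimal value.
f(x*) = 8*1.2^2 - 18*1.2 = -10.08


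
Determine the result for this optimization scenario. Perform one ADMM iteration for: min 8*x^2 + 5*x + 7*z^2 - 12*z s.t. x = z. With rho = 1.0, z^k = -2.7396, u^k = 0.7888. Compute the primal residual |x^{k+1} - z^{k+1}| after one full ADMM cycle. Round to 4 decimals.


ADMM iteration with rho = 1.0, z^k = -2.7396, u^k = 0.7888
Step 1: x-update.
Minimize 8*x^2 + 5*x + (1.0/2)*(x + 2.7396 + 0.7888)^2
FOC: (2*8 + 1.0)*x = -5 + 1.0*(-2.7396 - 0.7888)
x^{k+1} = -0.5017
Step 2: z-update.
Minimize 7*z^2 - 12*z + (1.0/2)*(-0.5017 - z + 0.7888)^2
FOC: (2*7 + 1.0)*z = 12 + 1.0*(-0.5017 + 0.7888)
z^{k+1} = 0.8191
Step 3: u-update.
u^{k+1} = 0.7888 - 0.5017 - 0.8191 = -0.532
Step 4: Primal residual = |-0.5017 - 0.8191| = 1.3208


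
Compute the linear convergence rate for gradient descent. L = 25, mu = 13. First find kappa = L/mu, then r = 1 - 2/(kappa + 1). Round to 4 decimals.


Step 1: Compute the condition number.
kappa = L/mu = 25/13 = 1.9231
Step 2: Compute the convergence rate.
r = 1 - 2/(kappa + 1) = 1 - 2*mu/(L + mu) = (L - mu)/(L + mu) = 12/38 = 0.3158


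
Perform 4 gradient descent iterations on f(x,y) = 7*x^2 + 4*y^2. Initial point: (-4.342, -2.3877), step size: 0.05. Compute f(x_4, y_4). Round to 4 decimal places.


Gradient descent on f(x,y) = 7*x^2 + 4*y^2.
Starting point: (-4.342, -2.3877), alpha = 0.05
Step 1: grad_x = 2*7*-4.342 = -60.788, grad_y = 2*4*-2.3877 = -19.1016
  x_1 = -4.342 - 0.05*-60.788 = -1.3026
  y_1 = -2.3877 - 0.05*-19.1016 = -1.4326
Step 2: grad_x = 2*7*-1.3026 = -18.2364, grad_y = 2*4*-1.4326 = -11.461
  x_2 = -1.3026 - 0.05*-18.2364 = -0.3908
  y_2 = -1.4326 - 0.05*-11.461 = -0.8596
Step 3: grad_x = 2*7*-0.3908 = -5.4709, grad_y = 2*4*-0.8596 = -6.8766
  x_3 = -0.3908 - 0.05*-5.4709 = -0.1172
  y_3 = -0.8596 - 0.05*-6.8766 = -0.5157
Step 4: grad_x = 2*7*-0.1172 = -1.6413, grad_y = 2*4*-0.5157 = -4.1259
  x_4 = -0.1172 - 0.05*-1.6413 = -0.0352
  y_4 = -0.5157 - 0.05*-4.1259 = -0.3094
f(-0.0352, -0.3094) = 7*(-0.0352)^2 + 4*(-0.3094)^2 = 0.3917
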